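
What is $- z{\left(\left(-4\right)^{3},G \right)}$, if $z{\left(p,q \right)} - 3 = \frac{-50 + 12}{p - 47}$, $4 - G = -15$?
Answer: $- \frac{371}{111} \approx -3.3423$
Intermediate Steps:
$G = 19$ ($G = 4 - -15 = 4 + 15 = 19$)
$z{\left(p,q \right)} = 3 - \frac{38}{-47 + p}$ ($z{\left(p,q \right)} = 3 + \frac{-50 + 12}{p - 47} = 3 - \frac{38}{-47 + p}$)
$- z{\left(\left(-4\right)^{3},G \right)} = - \frac{-179 + 3 \left(-4\right)^{3}}{-47 + \left(-4\right)^{3}} = - \frac{-179 + 3 \left(-64\right)}{-47 - 64} = - \frac{-179 - 192}{-111} = - \frac{\left(-1\right) \left(-371\right)}{111} = \left(-1\right) \frac{371}{111} = - \frac{371}{111}$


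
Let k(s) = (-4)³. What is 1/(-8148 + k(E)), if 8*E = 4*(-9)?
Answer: -1/8212 ≈ -0.00012177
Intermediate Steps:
E = -9/2 (E = (4*(-9))/8 = (⅛)*(-36) = -9/2 ≈ -4.5000)
k(s) = -64
1/(-8148 + k(E)) = 1/(-8148 - 64) = 1/(-8212) = -1/8212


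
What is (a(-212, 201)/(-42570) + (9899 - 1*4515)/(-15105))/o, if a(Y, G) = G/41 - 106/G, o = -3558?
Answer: 125957073257/1256952825689220 ≈ 0.00010021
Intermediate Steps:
a(Y, G) = -106/G + G/41 (a(Y, G) = G*(1/41) - 106/G = G/41 - 106/G = -106/G + G/41)
(a(-212, 201)/(-42570) + (9899 - 1*4515)/(-15105))/o = ((-106/201 + (1/41)*201)/(-42570) + (9899 - 1*4515)/(-15105))/(-3558) = ((-106*1/201 + 201/41)*(-1/42570) + (9899 - 4515)*(-1/15105))*(-1/3558) = ((-106/201 + 201/41)*(-1/42570) + 5384*(-1/15105))*(-1/3558) = ((36055/8241)*(-1/42570) - 5384/15105)*(-1/3558) = (-7211/70163874 - 5384/15105)*(-1/3558) = -125957073257/353275105590*(-1/3558) = 125957073257/1256952825689220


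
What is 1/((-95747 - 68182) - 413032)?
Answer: -1/576961 ≈ -1.7332e-6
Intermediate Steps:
1/((-95747 - 68182) - 413032) = 1/(-163929 - 413032) = 1/(-576961) = -1/576961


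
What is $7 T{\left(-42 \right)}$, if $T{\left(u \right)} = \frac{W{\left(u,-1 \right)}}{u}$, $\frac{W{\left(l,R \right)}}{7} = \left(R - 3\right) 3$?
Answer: $14$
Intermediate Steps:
$W{\left(l,R \right)} = -63 + 21 R$ ($W{\left(l,R \right)} = 7 \left(R - 3\right) 3 = 7 \left(-3 + R\right) 3 = 7 \left(-9 + 3 R\right) = -63 + 21 R$)
$T{\left(u \right)} = - \frac{84}{u}$ ($T{\left(u \right)} = \frac{-63 + 21 \left(-1\right)}{u} = \frac{-63 - 21}{u} = - \frac{84}{u}$)
$7 T{\left(-42 \right)} = 7 \left(- \frac{84}{-42}\right) = 7 \left(\left(-84\right) \left(- \frac{1}{42}\right)\right) = 7 \cdot 2 = 14$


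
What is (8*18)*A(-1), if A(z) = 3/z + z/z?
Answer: -288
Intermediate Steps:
A(z) = 1 + 3/z (A(z) = 3/z + 1 = 1 + 3/z)
(8*18)*A(-1) = (8*18)*((3 - 1)/(-1)) = 144*(-1*2) = 144*(-2) = -288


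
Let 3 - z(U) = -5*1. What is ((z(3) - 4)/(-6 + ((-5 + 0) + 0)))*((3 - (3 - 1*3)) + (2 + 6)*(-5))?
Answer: 148/11 ≈ 13.455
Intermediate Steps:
z(U) = 8 (z(U) = 3 - (-5) = 3 - 1*(-5) = 3 + 5 = 8)
((z(3) - 4)/(-6 + ((-5 + 0) + 0)))*((3 - (3 - 1*3)) + (2 + 6)*(-5)) = ((8 - 4)/(-6 + ((-5 + 0) + 0)))*((3 - (3 - 1*3)) + (2 + 6)*(-5)) = (4/(-6 + (-5 + 0)))*((3 - (3 - 3)) + 8*(-5)) = (4/(-6 - 5))*((3 - 1*0) - 40) = (4/(-11))*((3 + 0) - 40) = (4*(-1/11))*(3 - 40) = -4/11*(-37) = 148/11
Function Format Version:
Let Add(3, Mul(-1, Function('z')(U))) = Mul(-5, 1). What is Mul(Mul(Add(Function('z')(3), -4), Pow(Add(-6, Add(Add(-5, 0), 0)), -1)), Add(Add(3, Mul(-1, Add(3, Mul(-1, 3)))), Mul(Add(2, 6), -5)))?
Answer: Rational(148, 11) ≈ 13.455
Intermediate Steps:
Function('z')(U) = 8 (Function('z')(U) = Add(3, Mul(-1, Mul(-5, 1))) = Add(3, Mul(-1, -5)) = Add(3, 5) = 8)
Mul(Mul(Add(Function('z')(3), -4), Pow(Add(-6, Add(Add(-5, 0), 0)), -1)), Add(Add(3, Mul(-1, Add(3, Mul(-1, 3)))), Mul(Add(2, 6), -5))) = Mul(Mul(Add(8, -4), Pow(Add(-6, Add(Add(-5, 0), 0)), -1)), Add(Add(3, Mul(-1, Add(3, Mul(-1, 3)))), Mul(Add(2, 6), -5))) = Mul(Mul(4, Pow(Add(-6, Add(-5, 0)), -1)), Add(Add(3, Mul(-1, Add(3, -3))), Mul(8, -5))) = Mul(Mul(4, Pow(Add(-6, -5), -1)), Add(Add(3, Mul(-1, 0)), -40)) = Mul(Mul(4, Pow(-11, -1)), Add(Add(3, 0), -40)) = Mul(Mul(4, Rational(-1, 11)), Add(3, -40)) = Mul(Rational(-4, 11), -37) = Rational(148, 11)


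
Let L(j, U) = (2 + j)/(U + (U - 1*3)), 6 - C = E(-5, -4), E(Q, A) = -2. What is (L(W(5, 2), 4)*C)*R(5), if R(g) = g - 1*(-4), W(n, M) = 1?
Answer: 216/5 ≈ 43.200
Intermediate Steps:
C = 8 (C = 6 - 1*(-2) = 6 + 2 = 8)
R(g) = 4 + g (R(g) = g + 4 = 4 + g)
L(j, U) = (2 + j)/(-3 + 2*U) (L(j, U) = (2 + j)/(U + (U - 3)) = (2 + j)/(U + (-3 + U)) = (2 + j)/(-3 + 2*U))
(L(W(5, 2), 4)*C)*R(5) = (((2 + 1)/(-3 + 2*4))*8)*(4 + 5) = ((3/(-3 + 8))*8)*9 = ((3/5)*8)*9 = (24/5)*9 = 216/5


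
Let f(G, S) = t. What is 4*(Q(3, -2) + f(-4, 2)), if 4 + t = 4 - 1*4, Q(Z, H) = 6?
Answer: 8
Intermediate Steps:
t = -4 (t = -4 + (4 - 1*4) = -4 + (4 - 4) = -4 + 0 = -4)
f(G, S) = -4
4*(Q(3, -2) + f(-4, 2)) = 4*(6 - 4) = 4*2 = 8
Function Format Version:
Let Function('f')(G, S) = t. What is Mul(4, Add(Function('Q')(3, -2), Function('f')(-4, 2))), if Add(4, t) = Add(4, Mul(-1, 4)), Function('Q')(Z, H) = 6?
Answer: 8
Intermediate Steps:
t = -4 (t = Add(-4, Add(4, Mul(-1, 4))) = Add(-4, Add(4, -4)) = Add(-4, 0) = -4)
Function('f')(G, S) = -4
Mul(4, Add(Function('Q')(3, -2), Function('f')(-4, 2))) = Mul(4, Add(6, -4)) = Mul(4, 2) = 8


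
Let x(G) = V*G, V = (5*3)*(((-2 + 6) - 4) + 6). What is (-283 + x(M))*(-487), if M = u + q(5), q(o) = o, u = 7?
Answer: -388139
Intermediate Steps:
M = 12 (M = 7 + 5 = 12)
V = 90 (V = 15*((4 - 4) + 6) = 15*(0 + 6) = 15*6 = 90)
x(G) = 90*G
(-283 + x(M))*(-487) = (-283 + 90*12)*(-487) = (-283 + 1080)*(-487) = 797*(-487) = -388139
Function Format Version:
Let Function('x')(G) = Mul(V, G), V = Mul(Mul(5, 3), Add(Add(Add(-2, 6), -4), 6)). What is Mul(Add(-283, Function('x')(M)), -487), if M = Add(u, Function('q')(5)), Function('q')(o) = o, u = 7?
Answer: -388139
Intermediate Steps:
M = 12 (M = Add(7, 5) = 12)
V = 90 (V = Mul(15, Add(Add(4, -4), 6)) = Mul(15, Add(0, 6)) = Mul(15, 6) = 90)
Function('x')(G) = Mul(90, G)
Mul(Add(-283, Function('x')(M)), -487) = Mul(Add(-283, Mul(90, 12)), -487) = Mul(Add(-283, 1080), -487) = Mul(797, -487) = -388139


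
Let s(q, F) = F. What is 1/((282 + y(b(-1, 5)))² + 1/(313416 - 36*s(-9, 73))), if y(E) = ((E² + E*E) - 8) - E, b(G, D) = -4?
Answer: 310788/29866726801 ≈ 1.0406e-5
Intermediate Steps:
y(E) = -8 - E + 2*E² (y(E) = ((E² + E²) - 8) - E = (2*E² - 8) - E = (-8 + 2*E²) - E = -8 - E + 2*E²)
1/((282 + y(b(-1, 5)))² + 1/(313416 - 36*s(-9, 73))) = 1/((282 + (-8 - 1*(-4) + 2*(-4)²))² + 1/(313416 - 36*73)) = 1/((282 + (-8 + 4 + 2*16))² + 1/(313416 - 2628)) = 1/((282 + (-8 + 4 + 32))² + 1/310788) = 1/((282 + 28)² + 1/310788) = 1/(310² + 1/310788) = 1/(96100 + 1/310788) = 1/(29866726801/310788) = 310788/29866726801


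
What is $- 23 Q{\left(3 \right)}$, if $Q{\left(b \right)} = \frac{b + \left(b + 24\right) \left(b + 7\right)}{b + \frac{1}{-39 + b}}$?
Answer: $- \frac{226044}{107} \approx -2112.6$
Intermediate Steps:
$Q{\left(b \right)} = \frac{b + \left(7 + b\right) \left(24 + b\right)}{b + \frac{1}{-39 + b}}$ ($Q{\left(b \right)} = \frac{b + \left(24 + b\right) \left(7 + b\right)}{b + \frac{1}{-39 + b}} = \frac{b + \left(7 + b\right) \left(24 + b\right)}{b + \frac{1}{-39 + b}}$)
$- 23 Q{\left(3 \right)} = - 23 \frac{-6552 + 3^{3} - 3240 - 7 \cdot 3^{2}}{1 + 3^{2} - 117} = - 23 \frac{-6552 + 27 - 3240 - 63}{1 + 9 - 117} = - 23 \frac{-6552 + 27 - 3240 - 63}{-107} = - 23 \left(\left(- \frac{1}{107}\right) \left(-9828\right)\right) = \left(-23\right) \frac{9828}{107} = - \frac{226044}{107}$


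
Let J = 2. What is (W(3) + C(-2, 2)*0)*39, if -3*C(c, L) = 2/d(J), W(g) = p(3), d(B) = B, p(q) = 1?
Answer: 39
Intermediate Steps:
W(g) = 1
C(c, L) = -1/3 (C(c, L) = -2/(3*2) = -1/3*1 = -1/3)
(W(3) + C(-2, 2)*0)*39 = (1 - 1/3*0)*39 = (1 + 0)*39 = 1*39 = 39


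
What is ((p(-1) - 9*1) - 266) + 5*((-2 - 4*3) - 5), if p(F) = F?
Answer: -371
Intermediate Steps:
((p(-1) - 9*1) - 266) + 5*((-2 - 4*3) - 5) = ((-1 - 9*1) - 266) + 5*((-2 - 4*3) - 5) = ((-1 - 9) - 266) + 5*((-2 - 12) - 5) = (-10 - 266) + 5*(-14 - 5) = -276 + 5*(-19) = -276 - 95 = -371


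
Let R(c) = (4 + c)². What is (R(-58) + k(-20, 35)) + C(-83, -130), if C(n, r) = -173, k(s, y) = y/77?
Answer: 30178/11 ≈ 2743.5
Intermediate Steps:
k(s, y) = y/77 (k(s, y) = y*(1/77) = y/77)
(R(-58) + k(-20, 35)) + C(-83, -130) = ((4 - 58)² + (1/77)*35) - 173 = ((-54)² + 5/11) - 173 = (2916 + 5/11) - 173 = 32081/11 - 173 = 30178/11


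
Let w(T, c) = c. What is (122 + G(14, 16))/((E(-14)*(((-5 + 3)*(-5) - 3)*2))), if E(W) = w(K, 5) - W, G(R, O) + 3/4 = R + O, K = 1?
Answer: 605/1064 ≈ 0.56861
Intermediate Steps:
G(R, O) = -¾ + O + R (G(R, O) = -¾ + (R + O) = -¾ + (O + R) = -¾ + O + R)
E(W) = 5 - W
(122 + G(14, 16))/((E(-14)*(((-5 + 3)*(-5) - 3)*2))) = (122 + (-¾ + 16 + 14))/(((5 - 1*(-14))*(((-5 + 3)*(-5) - 3)*2))) = (122 + 117/4)/(((5 + 14)*((-2*(-5) - 3)*2))) = 605/(4*((19*((10 - 3)*2)))) = 605/(4*((19*(7*2)))) = 605/(4*((19*14))) = (605/4)/266 = (605/4)*(1/266) = 605/1064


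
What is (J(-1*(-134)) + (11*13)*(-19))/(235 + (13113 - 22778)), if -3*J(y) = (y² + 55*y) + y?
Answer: 33611/28290 ≈ 1.1881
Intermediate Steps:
J(y) = -56*y/3 - y²/3 (J(y) = -((y² + 55*y) + y)/3 = -(y² + 56*y)/3 = -56*y/3 - y²/3)
(J(-1*(-134)) + (11*13)*(-19))/(235 + (13113 - 22778)) = (-(-1*(-134))*(56 - 1*(-134))/3 + (11*13)*(-19))/(235 + (13113 - 22778)) = (-⅓*134*(56 + 134) + 143*(-19))/(235 - 9665) = (-⅓*134*190 - 2717)/(-9430) = (-25460/3 - 2717)*(-1/9430) = -33611/3*(-1/9430) = 33611/28290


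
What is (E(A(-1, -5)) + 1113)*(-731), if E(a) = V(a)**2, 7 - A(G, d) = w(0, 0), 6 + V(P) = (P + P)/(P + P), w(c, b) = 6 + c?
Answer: -831878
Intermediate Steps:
V(P) = -5 (V(P) = -6 + (P + P)/(P + P) = -6 + (2*P)/((2*P)) = -6 + (2*P)*(1/(2*P)) = -6 + 1 = -5)
A(G, d) = 1 (A(G, d) = 7 - (6 + 0) = 7 - 1*6 = 7 - 6 = 1)
E(a) = 25 (E(a) = (-5)**2 = 25)
(E(A(-1, -5)) + 1113)*(-731) = (25 + 1113)*(-731) = 1138*(-731) = -831878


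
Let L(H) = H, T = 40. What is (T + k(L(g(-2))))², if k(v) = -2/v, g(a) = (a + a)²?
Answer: 101761/64 ≈ 1590.0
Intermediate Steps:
g(a) = 4*a² (g(a) = (2*a)² = 4*a²)
(T + k(L(g(-2))))² = (40 - 2/(4*(-2)²))² = (40 - 2/(4*4))² = (40 - 2/16)² = (40 - 2*1/16)² = (40 - ⅛)² = (319/8)² = 101761/64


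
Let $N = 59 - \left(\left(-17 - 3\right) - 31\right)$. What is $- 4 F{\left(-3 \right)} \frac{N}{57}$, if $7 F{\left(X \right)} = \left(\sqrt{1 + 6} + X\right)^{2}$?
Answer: $- \frac{7040}{399} + \frac{880 \sqrt{7}}{133} \approx -0.13839$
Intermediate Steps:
$F{\left(X \right)} = \frac{\left(X + \sqrt{7}\right)^{2}}{7}$ ($F{\left(X \right)} = \frac{\left(\sqrt{1 + 6} + X\right)^{2}}{7} = \frac{\left(\sqrt{7} + X\right)^{2}}{7} = \frac{\left(X + \sqrt{7}\right)^{2}}{7}$)
$N = 110$ ($N = 59 - \left(-20 - 31\right) = 59 - -51 = 59 + 51 = 110$)
$- 4 F{\left(-3 \right)} \frac{N}{57} = - 4 \frac{\left(-3 + \sqrt{7}\right)^{2}}{7} \cdot \frac{110}{57} = - \frac{4 \left(-3 + \sqrt{7}\right)^{2}}{7} \cdot 110 \cdot \frac{1}{57} = - \frac{4 \left(-3 + \sqrt{7}\right)^{2}}{7} \cdot \frac{110}{57} = - \frac{440 \left(-3 + \sqrt{7}\right)^{2}}{399}$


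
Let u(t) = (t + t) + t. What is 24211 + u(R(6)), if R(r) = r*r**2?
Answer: 24859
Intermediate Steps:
R(r) = r**3
u(t) = 3*t (u(t) = 2*t + t = 3*t)
24211 + u(R(6)) = 24211 + 3*6**3 = 24211 + 3*216 = 24211 + 648 = 24859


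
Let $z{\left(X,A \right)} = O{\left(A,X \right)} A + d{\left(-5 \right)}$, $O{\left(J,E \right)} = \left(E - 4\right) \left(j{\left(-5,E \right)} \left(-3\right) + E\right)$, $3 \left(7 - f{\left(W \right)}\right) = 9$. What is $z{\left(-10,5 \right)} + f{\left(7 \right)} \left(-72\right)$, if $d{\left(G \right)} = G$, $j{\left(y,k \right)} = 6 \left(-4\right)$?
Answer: $-4633$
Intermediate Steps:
$j{\left(y,k \right)} = -24$
$f{\left(W \right)} = 4$ ($f{\left(W \right)} = 7 - 3 = 4$)
$O{\left(J,E \right)} = \left(-4 + E\right) \left(72 + E\right)$ ($O{\left(J,E \right)} = \left(E - 4\right) \left(\left(-24\right) \left(-3\right) + E\right) = \left(-4 + E\right) \left(72 + E\right)$)
$z{\left(X,A \right)} = -5 + A \left(-288 + X^{2} + 68 X\right)$ ($z{\left(X,A \right)} = \left(-288 + X^{2} + 68 X\right) A - 5 = A \left(-288 + X^{2} + 68 X\right) - 5 = -5 + A \left(-288 + X^{2} + 68 X\right)$)
$z{\left(-10,5 \right)} + f{\left(7 \right)} \left(-72\right) = \left(-5 + 5 \left(-288 + \left(-10\right)^{2} + 68 \left(-10\right)\right)\right) + 4 \left(-72\right) = \left(-5 + 5 \left(-288 + 100 - 680\right)\right) - 288 = \left(-5 + 5 \left(-868\right)\right) - 288 = \left(-5 - 4340\right) - 288 = -4345 - 288 = -4633$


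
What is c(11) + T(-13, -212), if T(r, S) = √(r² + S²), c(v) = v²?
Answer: 121 + √45113 ≈ 333.40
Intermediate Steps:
T(r, S) = √(S² + r²)
c(11) + T(-13, -212) = 11² + √((-212)² + (-13)²) = 121 + √(44944 + 169) = 121 + √45113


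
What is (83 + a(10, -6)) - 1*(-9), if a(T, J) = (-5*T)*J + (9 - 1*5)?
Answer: 396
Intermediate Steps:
a(T, J) = 4 - 5*J*T (a(T, J) = -5*J*T + (9 - 5) = -5*J*T + 4 = 4 - 5*J*T)
(83 + a(10, -6)) - 1*(-9) = (83 + (4 - 5*(-6)*10)) - 1*(-9) = (83 + (4 + 300)) + 9 = (83 + 304) + 9 = 387 + 9 = 396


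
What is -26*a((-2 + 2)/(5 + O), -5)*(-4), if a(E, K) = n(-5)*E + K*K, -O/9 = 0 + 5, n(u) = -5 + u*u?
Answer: 2600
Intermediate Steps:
n(u) = -5 + u**2
O = -45 (O = -9*(0 + 5) = -9*5 = -45)
a(E, K) = K**2 + 20*E (a(E, K) = (-5 + (-5)**2)*E + K*K = (-5 + 25)*E + K**2 = 20*E + K**2 = K**2 + 20*E)
-26*a((-2 + 2)/(5 + O), -5)*(-4) = -26*((-5)**2 + 20*((-2 + 2)/(5 - 45)))*(-4) = -26*(25 + 20*(0/(-40)))*(-4) = -26*(25 + 20*(0*(-1/40)))*(-4) = -26*(25 + 20*0)*(-4) = -26*(25 + 0)*(-4) = -26*25*(-4) = -650*(-4) = 2600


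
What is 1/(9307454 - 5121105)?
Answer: 1/4186349 ≈ 2.3887e-7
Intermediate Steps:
1/(9307454 - 5121105) = 1/4186349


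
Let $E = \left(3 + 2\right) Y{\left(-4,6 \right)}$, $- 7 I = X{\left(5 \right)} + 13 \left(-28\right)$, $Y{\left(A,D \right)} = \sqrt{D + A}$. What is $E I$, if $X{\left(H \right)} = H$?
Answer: $\frac{1795 \sqrt{2}}{7} \approx 362.64$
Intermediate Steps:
$Y{\left(A,D \right)} = \sqrt{A + D}$
$I = \frac{359}{7}$ ($I = - \frac{5 + 13 \left(-28\right)}{7} = - \frac{5 - 364}{7} = \left(- \frac{1}{7}\right) \left(-359\right) = \frac{359}{7} \approx 51.286$)
$E = 5 \sqrt{2}$ ($E = \left(3 + 2\right) \sqrt{-4 + 6} = 5 \sqrt{2} \approx 7.0711$)
$E I = 5 \sqrt{2} \cdot \frac{359}{7} = \frac{1795 \sqrt{2}}{7}$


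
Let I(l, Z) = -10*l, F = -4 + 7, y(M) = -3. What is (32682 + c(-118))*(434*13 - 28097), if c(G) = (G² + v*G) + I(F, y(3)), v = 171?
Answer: -592767090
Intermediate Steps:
F = 3
c(G) = -30 + G² + 171*G (c(G) = (G² + 171*G) - 10*3 = (G² + 171*G) - 30 = -30 + G² + 171*G)
(32682 + c(-118))*(434*13 - 28097) = (32682 + (-30 + (-118)² + 171*(-118)))*(434*13 - 28097) = (32682 + (-30 + 13924 - 20178))*(5642 - 28097) = (32682 - 6284)*(-22455) = 26398*(-22455) = -592767090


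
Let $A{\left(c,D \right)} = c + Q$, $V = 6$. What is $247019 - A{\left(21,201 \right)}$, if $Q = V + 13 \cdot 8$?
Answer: $246888$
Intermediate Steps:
$Q = 110$ ($Q = 6 + 13 \cdot 8 = 6 + 104 = 110$)
$A{\left(c,D \right)} = 110 + c$ ($A{\left(c,D \right)} = c + 110 = 110 + c$)
$247019 - A{\left(21,201 \right)} = 247019 - \left(110 + 21\right) = 247019 - 131 = 246888$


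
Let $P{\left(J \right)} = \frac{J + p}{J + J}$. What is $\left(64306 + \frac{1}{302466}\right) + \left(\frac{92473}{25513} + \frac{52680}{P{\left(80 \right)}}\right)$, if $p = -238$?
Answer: $\frac{215587982812111}{19665431922} \approx 10963.0$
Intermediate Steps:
$P{\left(J \right)} = \frac{-238 + J}{2 J}$ ($P{\left(J \right)} = \frac{J - 238}{J + J} = \frac{-238 + J}{2 J}$)
$\left(64306 + \frac{1}{302466}\right) + \left(\frac{92473}{25513} + \frac{52680}{P{\left(80 \right)}}\right) = \left(64306 + \frac{1}{302466}\right) + \left(\frac{92473}{25513} + \frac{52680}{\frac{1}{2} \cdot \frac{1}{80} \left(-238 + 80\right)}\right) = \left(64306 + \frac{1}{302466}\right) + \left(92473 \cdot \frac{1}{25513} + \frac{52680}{\frac{1}{2} \cdot \frac{1}{80} \left(-158\right)}\right) = \frac{19450378597}{302466} + \left(\frac{2983}{823} + \frac{52680}{- \frac{79}{80}}\right) = \frac{19450378597}{302466} + \left(\frac{2983}{823} + 52680 \left(- \frac{80}{79}\right)\right) = \frac{19450378597}{302466} + \left(\frac{2983}{823} - \frac{4214400}{79}\right) = \frac{19450378597}{302466} - \frac{3468215543}{65017} = \frac{215587982812111}{19665431922}$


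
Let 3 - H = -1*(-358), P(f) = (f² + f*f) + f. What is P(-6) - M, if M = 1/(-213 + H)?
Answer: 37489/568 ≈ 66.002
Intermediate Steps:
P(f) = f + 2*f² (P(f) = (f² + f²) + f = 2*f² + f = f + 2*f²)
H = -355 (H = 3 - (-1)*(-358) = 3 - 1*358 = 3 - 358 = -355)
M = -1/568 (M = 1/(-213 - 355) = 1/(-568) = -1/568 ≈ -0.0017606)
P(-6) - M = -6*(1 + 2*(-6)) - 1*(-1/568) = -6*(1 - 12) + 1/568 = -6*(-11) + 1/568 = 66 + 1/568 = 37489/568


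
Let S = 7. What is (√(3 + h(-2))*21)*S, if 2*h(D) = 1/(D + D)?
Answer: 147*√46/4 ≈ 249.25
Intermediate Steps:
h(D) = 1/(4*D) (h(D) = 1/(2*(D + D)) = 1/(2*((2*D))) = (1/(2*D))/2 = 1/(4*D))
(√(3 + h(-2))*21)*S = (√(3 + (¼)/(-2))*21)*7 = (√(3 + (¼)*(-½))*21)*7 = (√(3 - ⅛)*21)*7 = (√(23/8)*21)*7 = ((√46/4)*21)*7 = (21*√46/4)*7 = 147*√46/4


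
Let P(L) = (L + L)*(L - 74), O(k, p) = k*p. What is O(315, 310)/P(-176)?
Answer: 1953/1760 ≈ 1.1097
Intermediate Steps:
P(L) = 2*L*(-74 + L) (P(L) = (2*L)*(-74 + L) = 2*L*(-74 + L))
O(315, 310)/P(-176) = (315*310)/((2*(-176)*(-74 - 176))) = 97650/((2*(-176)*(-250))) = 97650/88000 = 97650*(1/88000) = 1953/1760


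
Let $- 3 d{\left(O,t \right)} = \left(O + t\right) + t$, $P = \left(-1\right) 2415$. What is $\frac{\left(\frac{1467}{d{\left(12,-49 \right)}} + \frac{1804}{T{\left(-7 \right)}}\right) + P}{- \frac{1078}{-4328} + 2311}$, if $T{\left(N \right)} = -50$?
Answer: $- \frac{5582900354}{5376658725} \approx -1.0384$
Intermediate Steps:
$P = -2415$
$d{\left(O,t \right)} = - \frac{2 t}{3} - \frac{O}{3}$ ($d{\left(O,t \right)} = - \frac{\left(O + t\right) + t}{3} = - \frac{O + 2 t}{3} = - \frac{2 t}{3} - \frac{O}{3}$)
$\frac{\left(\frac{1467}{d{\left(12,-49 \right)}} + \frac{1804}{T{\left(-7 \right)}}\right) + P}{- \frac{1078}{-4328} + 2311} = \frac{\left(\frac{1467}{\left(- \frac{2}{3}\right) \left(-49\right) - 4} + \frac{1804}{-50}\right) - 2415}{- \frac{1078}{-4328} + 2311} = \frac{\left(\frac{1467}{\frac{98}{3} - 4} + 1804 \left(- \frac{1}{50}\right)\right) - 2415}{\left(-1078\right) \left(- \frac{1}{4328}\right) + 2311} = \frac{\left(\frac{1467}{\frac{86}{3}} - \frac{902}{25}\right) - 2415}{\frac{539}{2164} + 2311} = \frac{\left(1467 \cdot \frac{3}{86} - \frac{902}{25}\right) - 2415}{\frac{5001543}{2164}} = \left(\left(\frac{4401}{86} - \frac{902}{25}\right) - 2415\right) \frac{2164}{5001543} = \left(\frac{32453}{2150} - 2415\right) \frac{2164}{5001543} = \left(- \frac{5159797}{2150}\right) \frac{2164}{5001543} = - \frac{5582900354}{5376658725}$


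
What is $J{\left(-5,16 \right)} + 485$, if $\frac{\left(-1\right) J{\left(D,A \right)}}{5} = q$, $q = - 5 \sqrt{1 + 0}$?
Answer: $510$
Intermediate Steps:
$q = -5$ ($q = - 5 \sqrt{1} = \left(-5\right) 1 = -5$)
$J{\left(D,A \right)} = 25$ ($J{\left(D,A \right)} = \left(-5\right) \left(-5\right) = 25$)
$J{\left(-5,16 \right)} + 485 = 25 + 485 = 510$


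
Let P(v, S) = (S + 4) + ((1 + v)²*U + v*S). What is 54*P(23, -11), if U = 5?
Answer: 141480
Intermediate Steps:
P(v, S) = 4 + S + 5*(1 + v)² + S*v (P(v, S) = (S + 4) + ((1 + v)²*5 + v*S) = (4 + S) + (5*(1 + v)² + S*v) = 4 + S + 5*(1 + v)² + S*v)
54*P(23, -11) = 54*(4 - 11 + 5*(1 + 23)² - 11*23) = 54*(4 - 11 + 5*24² - 253) = 54*(4 - 11 + 5*576 - 253) = 54*(4 - 11 + 2880 - 253) = 54*2620 = 141480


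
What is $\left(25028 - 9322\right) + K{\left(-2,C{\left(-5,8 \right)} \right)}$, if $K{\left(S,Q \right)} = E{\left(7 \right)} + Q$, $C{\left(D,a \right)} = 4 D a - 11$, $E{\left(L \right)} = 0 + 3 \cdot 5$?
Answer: $15550$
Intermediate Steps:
$E{\left(L \right)} = 15$ ($E{\left(L \right)} = 0 + 15 = 15$)
$C{\left(D,a \right)} = -11 + 4 D a$ ($C{\left(D,a \right)} = 4 D a - 11 = -11 + 4 D a$)
$K{\left(S,Q \right)} = 15 + Q$
$\left(25028 - 9322\right) + K{\left(-2,C{\left(-5,8 \right)} \right)} = \left(25028 - 9322\right) + \left(15 + \left(-11 + 4 \left(-5\right) 8\right)\right) = 15706 + \left(15 - 171\right) = 15706 - 156 = 15550$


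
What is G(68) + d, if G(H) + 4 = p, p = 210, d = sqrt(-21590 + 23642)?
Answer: 206 + 6*sqrt(57) ≈ 251.30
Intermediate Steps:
d = 6*sqrt(57) (d = sqrt(2052) = 6*sqrt(57) ≈ 45.299)
G(H) = 206 (G(H) = -4 + 210 = 206)
G(68) + d = 206 + 6*sqrt(57)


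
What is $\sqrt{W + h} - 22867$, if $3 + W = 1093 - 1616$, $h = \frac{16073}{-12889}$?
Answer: $-22867 + \frac{i \sqrt{87589609743}}{12889} \approx -22867.0 + 22.962 i$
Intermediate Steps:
$h = - \frac{16073}{12889}$ ($h = 16073 \left(- \frac{1}{12889}\right) = - \frac{16073}{12889} \approx -1.247$)
$W = -526$ ($W = -3 + \left(1093 - 1616\right) = -3 - 523 = -526$)
$\sqrt{W + h} - 22867 = \sqrt{-526 - \frac{16073}{12889}} - 22867 = \sqrt{- \frac{6795687}{12889}} - 22867 = \frac{i \sqrt{87589609743}}{12889} - 22867 = -22867 + \frac{i \sqrt{87589609743}}{12889}$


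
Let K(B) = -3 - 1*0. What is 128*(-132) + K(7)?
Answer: -16899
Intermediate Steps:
K(B) = -3 (K(B) = -3 + 0 = -3)
128*(-132) + K(7) = 128*(-132) - 3 = -16896 - 3 = -16899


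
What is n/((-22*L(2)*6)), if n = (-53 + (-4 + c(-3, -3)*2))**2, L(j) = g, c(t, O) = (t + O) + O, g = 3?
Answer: -625/44 ≈ -14.205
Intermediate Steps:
c(t, O) = t + 2*O (c(t, O) = (O + t) + O = t + 2*O)
L(j) = 3
n = 5625 (n = (-53 + (-4 + (-3 + 2*(-3))*2))**2 = (-53 + (-4 + (-3 - 6)*2))**2 = (-53 + (-4 - 9*2))**2 = (-53 + (-4 - 18))**2 = (-53 - 22)**2 = (-75)**2 = 5625)
n/((-22*L(2)*6)) = 5625/((-22*3*6)) = 5625/((-66*6)) = 5625/(-396) = 5625*(-1/396) = -625/44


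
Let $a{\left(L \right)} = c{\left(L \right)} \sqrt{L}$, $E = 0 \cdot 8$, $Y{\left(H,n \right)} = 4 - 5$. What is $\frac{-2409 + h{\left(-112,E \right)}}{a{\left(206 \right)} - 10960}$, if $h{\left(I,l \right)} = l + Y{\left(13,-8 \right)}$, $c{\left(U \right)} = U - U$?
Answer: $\frac{241}{1096} \approx 0.21989$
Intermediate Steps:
$c{\left(U \right)} = 0$
$Y{\left(H,n \right)} = -1$
$E = 0$
$a{\left(L \right)} = 0$ ($a{\left(L \right)} = 0 \sqrt{L} = 0$)
$h{\left(I,l \right)} = -1 + l$ ($h{\left(I,l \right)} = l - 1 = -1 + l$)
$\frac{-2409 + h{\left(-112,E \right)}}{a{\left(206 \right)} - 10960} = \frac{-2409 + \left(-1 + 0\right)}{0 - 10960} = \frac{-2409 - 1}{-10960} = \left(-2410\right) \left(- \frac{1}{10960}\right) = \frac{241}{1096}$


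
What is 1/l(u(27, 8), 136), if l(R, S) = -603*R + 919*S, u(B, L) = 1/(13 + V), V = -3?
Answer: 10/1249237 ≈ 8.0049e-6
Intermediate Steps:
u(B, L) = ⅒ (u(B, L) = 1/(13 - 3) = 1/10 = ⅒)
1/l(u(27, 8), 136) = 1/(-603*⅒ + 919*136) = 1/(-603/10 + 124984) = 1/(1249237/10) = 10/1249237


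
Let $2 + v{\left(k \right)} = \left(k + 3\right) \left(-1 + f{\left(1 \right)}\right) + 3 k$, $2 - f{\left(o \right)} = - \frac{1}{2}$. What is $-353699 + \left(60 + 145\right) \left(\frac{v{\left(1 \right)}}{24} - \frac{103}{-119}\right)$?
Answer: $- \frac{1009486819}{2856} \approx -3.5346 \cdot 10^{5}$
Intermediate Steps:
$f{\left(o \right)} = \frac{5}{2}$ ($f{\left(o \right)} = 2 - - \frac{1}{2} = 2 + \frac{1}{2} = \frac{5}{2}$)
$v{\left(k \right)} = \frac{5}{2} + \frac{9 k}{2}$ ($v{\left(k \right)} = -2 + \left(\left(k + 3\right) \left(-1 + \frac{5}{2}\right) + 3 k\right) = -2 + \left(\left(3 + k\right) \frac{3}{2} + 3 k\right) = -2 + \left(\left(\frac{9}{2} + \frac{3 k}{2}\right) + 3 k\right) = -2 + \left(\frac{9}{2} + \frac{9 k}{2}\right) = \frac{5}{2} + \frac{9 k}{2}$)
$-353699 + \left(60 + 145\right) \left(\frac{v{\left(1 \right)}}{24} - \frac{103}{-119}\right) = -353699 + \left(60 + 145\right) \left(\frac{\frac{5}{2} + \frac{9}{2} \cdot 1}{24} - \frac{103}{-119}\right) = -353699 + 205 \left(\left(\frac{5}{2} + \frac{9}{2}\right) \frac{1}{24} - - \frac{103}{119}\right) = -353699 + 205 \left(7 \cdot \frac{1}{24} + \frac{103}{119}\right) = -353699 + 205 \left(\frac{7}{24} + \frac{103}{119}\right) = -353699 + 205 \cdot \frac{3305}{2856} = -353699 + \frac{677525}{2856} = - \frac{1009486819}{2856}$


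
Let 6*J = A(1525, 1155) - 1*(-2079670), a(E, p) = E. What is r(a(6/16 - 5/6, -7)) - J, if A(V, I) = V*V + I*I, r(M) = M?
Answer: -22957291/24 ≈ -9.5655e+5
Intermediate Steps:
A(V, I) = I**2 + V**2 (A(V, I) = V**2 + I**2 = I**2 + V**2)
J = 2869660/3 (J = ((1155**2 + 1525**2) - 1*(-2079670))/6 = ((1334025 + 2325625) + 2079670)/6 = (3659650 + 2079670)/6 = (1/6)*5739320 = 2869660/3 ≈ 9.5655e+5)
r(a(6/16 - 5/6, -7)) - J = (6/16 - 5/6) - 1*2869660/3 = (6*(1/16) - 5*1/6) - 2869660/3 = (3/8 - 5/6) - 2869660/3 = -11/24 - 2869660/3 = -22957291/24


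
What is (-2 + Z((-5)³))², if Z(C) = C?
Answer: 16129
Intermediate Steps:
(-2 + Z((-5)³))² = (-2 + (-5)³)² = (-2 - 125)² = (-127)² = 16129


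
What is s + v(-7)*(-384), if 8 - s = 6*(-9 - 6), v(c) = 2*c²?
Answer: -37534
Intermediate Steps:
s = 98 (s = 8 - 6*(-9 - 6) = 8 - 6*(-15) = 8 - 1*(-90) = 8 + 90 = 98)
s + v(-7)*(-384) = 98 + (2*(-7)²)*(-384) = 98 + (2*49)*(-384) = 98 + 98*(-384) = 98 - 37632 = -37534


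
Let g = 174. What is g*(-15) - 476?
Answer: -3086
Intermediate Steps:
g*(-15) - 476 = 174*(-15) - 476 = -2610 - 476 = -3086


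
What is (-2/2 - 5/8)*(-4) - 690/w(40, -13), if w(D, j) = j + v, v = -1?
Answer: 781/14 ≈ 55.786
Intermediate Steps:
w(D, j) = -1 + j (w(D, j) = j - 1 = -1 + j)
(-2/2 - 5/8)*(-4) - 690/w(40, -13) = (-2/2 - 5/8)*(-4) - 690/(-1 - 13) = (-2*½ - 5*⅛)*(-4) - 690/(-14) = (-1 - 5/8)*(-4) - 690*(-1)/14 = -13/8*(-4) - 1*(-345/7) = 13/2 + 345/7 = 781/14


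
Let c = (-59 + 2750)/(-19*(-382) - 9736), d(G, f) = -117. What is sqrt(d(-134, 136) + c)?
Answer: I*sqrt(80567214)/826 ≈ 10.867*I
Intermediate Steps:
c = -897/826 (c = 2691/(7258 - 9736) = 2691/(-2478) = 2691*(-1/2478) = -897/826 ≈ -1.0860)
sqrt(d(-134, 136) + c) = sqrt(-117 - 897/826) = sqrt(-97539/826) = I*sqrt(80567214)/826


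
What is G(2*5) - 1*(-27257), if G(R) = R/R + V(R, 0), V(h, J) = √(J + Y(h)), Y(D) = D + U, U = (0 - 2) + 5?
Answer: 27258 + √13 ≈ 27262.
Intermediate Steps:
U = 3 (U = -2 + 5 = 3)
Y(D) = 3 + D (Y(D) = D + 3 = 3 + D)
V(h, J) = √(3 + J + h) (V(h, J) = √(J + (3 + h)) = √(3 + J + h))
G(R) = 1 + √(3 + R) (G(R) = R/R + √(3 + 0 + R) = 1 + √(3 + R))
G(2*5) - 1*(-27257) = (1 + √(3 + 2*5)) - 1*(-27257) = (1 + √(3 + 10)) + 27257 = (1 + √13) + 27257 = 27258 + √13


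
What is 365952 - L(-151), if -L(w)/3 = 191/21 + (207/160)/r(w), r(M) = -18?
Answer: 819793117/2240 ≈ 3.6598e+5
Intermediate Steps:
L(w) = -60637/2240 (L(w) = -3*(191/21 + (207/160)/(-18)) = -3*(191*(1/21) + (207*(1/160))*(-1/18)) = -3*(191/21 + (207/160)*(-1/18)) = -3*(191/21 - 23/320) = -3*60637/6720 = -60637/2240)
365952 - L(-151) = 365952 - 1*(-60637/2240) = 365952 + 60637/2240 = 819793117/2240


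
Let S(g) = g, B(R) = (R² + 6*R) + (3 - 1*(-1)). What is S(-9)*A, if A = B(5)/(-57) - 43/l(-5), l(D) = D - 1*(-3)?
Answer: -6999/38 ≈ -184.18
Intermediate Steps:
l(D) = 3 + D (l(D) = D + 3 = 3 + D)
B(R) = 4 + R² + 6*R (B(R) = (R² + 6*R) + (3 + 1) = (R² + 6*R) + 4 = 4 + R² + 6*R)
A = 2333/114 (A = (4 + 5² + 6*5)/(-57) - 43/(3 - 5) = (4 + 25 + 30)*(-1/57) - 43/(-2) = 59*(-1/57) - 43*(-½) = -59/57 + 43/2 = 2333/114 ≈ 20.465)
S(-9)*A = -9*2333/114 = -6999/38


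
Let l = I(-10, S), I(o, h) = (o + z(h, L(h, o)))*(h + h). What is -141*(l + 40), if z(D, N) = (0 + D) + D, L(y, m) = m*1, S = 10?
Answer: -33840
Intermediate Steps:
L(y, m) = m
z(D, N) = 2*D (z(D, N) = D + D = 2*D)
I(o, h) = 2*h*(o + 2*h) (I(o, h) = (o + 2*h)*(h + h) = (o + 2*h)*(2*h) = 2*h*(o + 2*h))
l = 200 (l = 2*10*(-10 + 2*10) = 2*10*(-10 + 20) = 2*10*10 = 200)
-141*(l + 40) = -141*(200 + 40) = -141*240 = -33840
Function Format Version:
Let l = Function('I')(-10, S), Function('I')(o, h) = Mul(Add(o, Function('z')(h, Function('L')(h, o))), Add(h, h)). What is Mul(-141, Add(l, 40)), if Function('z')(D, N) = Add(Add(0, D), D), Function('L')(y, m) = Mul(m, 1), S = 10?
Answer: -33840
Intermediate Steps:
Function('L')(y, m) = m
Function('z')(D, N) = Mul(2, D) (Function('z')(D, N) = Add(D, D) = Mul(2, D))
Function('I')(o, h) = Mul(2, h, Add(o, Mul(2, h))) (Function('I')(o, h) = Mul(Add(o, Mul(2, h)), Add(h, h)) = Mul(Add(o, Mul(2, h)), Mul(2, h)) = Mul(2, h, Add(o, Mul(2, h))))
l = 200 (l = Mul(2, 10, Add(-10, Mul(2, 10))) = Mul(2, 10, Add(-10, 20)) = Mul(2, 10, 10) = 200)
Mul(-141, Add(l, 40)) = Mul(-141, Add(200, 40)) = Mul(-141, 240) = -33840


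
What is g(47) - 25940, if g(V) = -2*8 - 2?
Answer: -25958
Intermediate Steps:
g(V) = -18 (g(V) = -16 - 2 = -18)
g(47) - 25940 = -18 - 25940 = -25958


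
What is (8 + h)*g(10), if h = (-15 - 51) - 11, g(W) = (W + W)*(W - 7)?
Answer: -4140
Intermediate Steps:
g(W) = 2*W*(-7 + W) (g(W) = (2*W)*(-7 + W) = 2*W*(-7 + W))
h = -77 (h = -66 - 11 = -77)
(8 + h)*g(10) = (8 - 77)*(2*10*(-7 + 10)) = -138*10*3 = -69*60 = -4140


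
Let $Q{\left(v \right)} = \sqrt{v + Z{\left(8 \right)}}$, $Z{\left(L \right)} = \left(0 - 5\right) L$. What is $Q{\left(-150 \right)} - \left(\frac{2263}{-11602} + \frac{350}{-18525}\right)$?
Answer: $\frac{1839311}{8597082} + i \sqrt{190} \approx 0.21395 + 13.784 i$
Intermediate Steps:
$Z{\left(L \right)} = - 5 L$
$Q{\left(v \right)} = \sqrt{-40 + v}$ ($Q{\left(v \right)} = \sqrt{v - 40} = \sqrt{-40 + v}$)
$Q{\left(-150 \right)} - \left(\frac{2263}{-11602} + \frac{350}{-18525}\right) = \sqrt{-40 - 150} - \left(\frac{2263}{-11602} + \frac{350}{-18525}\right) = \sqrt{-190} - \left(2263 \left(- \frac{1}{11602}\right) + 350 \left(- \frac{1}{18525}\right)\right) = i \sqrt{190} - \left(- \frac{2263}{11602} - \frac{14}{741}\right) = i \sqrt{190} - - \frac{1839311}{8597082} = i \sqrt{190} + \frac{1839311}{8597082} = \frac{1839311}{8597082} + i \sqrt{190}$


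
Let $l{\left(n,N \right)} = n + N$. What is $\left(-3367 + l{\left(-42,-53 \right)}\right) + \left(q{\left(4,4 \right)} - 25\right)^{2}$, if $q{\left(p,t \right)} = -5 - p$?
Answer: $-2306$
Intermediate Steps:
$l{\left(n,N \right)} = N + n$
$\left(-3367 + l{\left(-42,-53 \right)}\right) + \left(q{\left(4,4 \right)} - 25\right)^{2} = \left(-3367 - 95\right) + \left(\left(-5 - 4\right) - 25\right)^{2} = -3462 + \left(-9 - 25\right)^{2} = -3462 + \left(-34\right)^{2} = -3462 + 1156 = -2306$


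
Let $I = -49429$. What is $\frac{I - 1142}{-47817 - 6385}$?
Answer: $\frac{50571}{54202} \approx 0.93301$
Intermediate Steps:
$\frac{I - 1142}{-47817 - 6385} = \frac{-49429 - 1142}{-47817 - 6385} = - \frac{50571}{-54202} = \left(-50571\right) \left(- \frac{1}{54202}\right) = \frac{50571}{54202}$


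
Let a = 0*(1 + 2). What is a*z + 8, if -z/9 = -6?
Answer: 8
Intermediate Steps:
z = 54 (z = -9*(-6) = 54)
a = 0 (a = 0*3 = 0)
a*z + 8 = 0*54 + 8 = 0 + 8 = 8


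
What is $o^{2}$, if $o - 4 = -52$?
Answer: $2304$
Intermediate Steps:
$o = -48$ ($o = 4 - 52 = -48$)
$o^{2} = \left(-48\right)^{2} = 2304$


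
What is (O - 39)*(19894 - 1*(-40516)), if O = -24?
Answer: -3805830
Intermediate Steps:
(O - 39)*(19894 - 1*(-40516)) = (-24 - 39)*(19894 - 1*(-40516)) = -63*(19894 + 40516) = -63*60410 = -3805830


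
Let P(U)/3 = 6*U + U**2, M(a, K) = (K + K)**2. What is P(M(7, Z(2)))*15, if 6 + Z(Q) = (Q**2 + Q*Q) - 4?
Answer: 15840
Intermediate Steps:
Z(Q) = -10 + 2*Q**2 (Z(Q) = -6 + ((Q**2 + Q*Q) - 4) = -6 + ((Q**2 + Q**2) - 4) = -6 + (2*Q**2 - 4) = -6 + (-4 + 2*Q**2) = -10 + 2*Q**2)
M(a, K) = 4*K**2 (M(a, K) = (2*K)**2 = 4*K**2)
P(U) = 3*U**2 + 18*U (P(U) = 3*(6*U + U**2) = 3*(U**2 + 6*U) = 3*U**2 + 18*U)
P(M(7, Z(2)))*15 = (3*(4*(-10 + 2*2**2)**2)*(6 + 4*(-10 + 2*2**2)**2))*15 = (3*(4*(-10 + 2*4)**2)*(6 + 4*(-10 + 2*4)**2))*15 = (3*(4*(-10 + 8)**2)*(6 + 4*(-10 + 8)**2))*15 = (3*(4*(-2)**2)*(6 + 4*(-2)**2))*15 = (3*(4*4)*(6 + 4*4))*15 = (3*16*(6 + 16))*15 = (3*16*22)*15 = 1056*15 = 15840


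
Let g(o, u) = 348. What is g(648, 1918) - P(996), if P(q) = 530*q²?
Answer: -525768132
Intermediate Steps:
g(648, 1918) - P(996) = 348 - 530*996² = 348 - 530*992016 = 348 - 1*525768480 = 348 - 525768480 = -525768132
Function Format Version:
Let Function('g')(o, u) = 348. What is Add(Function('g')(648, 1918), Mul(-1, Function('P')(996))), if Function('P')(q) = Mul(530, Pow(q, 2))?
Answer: -525768132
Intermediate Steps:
Add(Function('g')(648, 1918), Mul(-1, Function('P')(996))) = Add(348, Mul(-1, Mul(530, Pow(996, 2)))) = Add(348, Mul(-1, Mul(530, 992016))) = Add(348, Mul(-1, 525768480)) = Add(348, -525768480) = -525768132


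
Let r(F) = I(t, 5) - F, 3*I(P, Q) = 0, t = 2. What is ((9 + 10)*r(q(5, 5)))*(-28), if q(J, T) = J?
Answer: 2660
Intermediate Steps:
I(P, Q) = 0 (I(P, Q) = (⅓)*0 = 0)
r(F) = -F (r(F) = 0 - F = -F)
((9 + 10)*r(q(5, 5)))*(-28) = ((9 + 10)*(-1*5))*(-28) = (19*(-5))*(-28) = -95*(-28) = 2660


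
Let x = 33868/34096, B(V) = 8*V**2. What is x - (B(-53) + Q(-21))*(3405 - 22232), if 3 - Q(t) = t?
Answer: 3610188413075/8524 ≈ 4.2353e+8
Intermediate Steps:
Q(t) = 3 - t
x = 8467/8524 (x = 33868*(1/34096) = 8467/8524 ≈ 0.99331)
x - (B(-53) + Q(-21))*(3405 - 22232) = 8467/8524 - (8*(-53)**2 + (3 - 1*(-21)))*(3405 - 22232) = 8467/8524 - (8*2809 + (3 + 21))*(-18827) = 8467/8524 - (22472 + 24)*(-18827) = 8467/8524 - 22496*(-18827) = 8467/8524 - 1*(-423532192) = 8467/8524 + 423532192 = 3610188413075/8524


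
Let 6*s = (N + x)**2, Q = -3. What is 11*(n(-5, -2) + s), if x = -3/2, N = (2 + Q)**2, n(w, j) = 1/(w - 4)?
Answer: -55/72 ≈ -0.76389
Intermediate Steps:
n(w, j) = 1/(-4 + w)
N = 1 (N = (2 - 3)**2 = (-1)**2 = 1)
x = -3/2 (x = -3*1/2 = -3/2 ≈ -1.5000)
s = 1/24 (s = (1 - 3/2)**2/6 = (-1/2)**2/6 = (1/6)*(1/4) = 1/24 ≈ 0.041667)
11*(n(-5, -2) + s) = 11*(1/(-4 - 5) + 1/24) = 11*(1/(-9) + 1/24) = 11*(-1/9 + 1/24) = 11*(-5/72) = -55/72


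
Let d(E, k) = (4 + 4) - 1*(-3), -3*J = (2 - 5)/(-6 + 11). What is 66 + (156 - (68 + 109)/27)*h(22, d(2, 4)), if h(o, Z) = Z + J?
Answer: 15658/9 ≈ 1739.8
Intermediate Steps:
J = 1/5 (J = -(2 - 5)/(3*(-6 + 11)) = -(-1)/5 = -1/3*(-3/5) = 1/5 ≈ 0.20000)
d(E, k) = 11 (d(E, k) = 8 + 3 = 11)
h(o, Z) = 1/5 + Z (h(o, Z) = Z + 1/5 = 1/5 + Z)
66 + (156 - (68 + 109)/27)*h(22, d(2, 4)) = 66 + (156 - (68 + 109)/27)*(1/5 + 11) = 66 + (156 - 177/27)*(56/5) = 66 + (156 - 1*59/9)*(56/5) = 66 + (156 - 59/9)*(56/5) = 66 + (1345/9)*(56/5) = 66 + 15064/9 = 15658/9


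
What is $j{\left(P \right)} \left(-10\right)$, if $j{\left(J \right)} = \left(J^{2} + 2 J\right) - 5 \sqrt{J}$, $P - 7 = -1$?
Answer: $-480 + 50 \sqrt{6} \approx -357.53$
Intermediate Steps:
$P = 6$ ($P = 7 - 1 = 6$)
$j{\left(J \right)} = J^{2} - 5 \sqrt{J} + 2 J$
$j{\left(P \right)} \left(-10\right) = \left(6^{2} - 5 \sqrt{6} + 2 \cdot 6\right) \left(-10\right) = \left(36 - 5 \sqrt{6} + 12\right) \left(-10\right) = \left(48 - 5 \sqrt{6}\right) \left(-10\right) = -480 + 50 \sqrt{6}$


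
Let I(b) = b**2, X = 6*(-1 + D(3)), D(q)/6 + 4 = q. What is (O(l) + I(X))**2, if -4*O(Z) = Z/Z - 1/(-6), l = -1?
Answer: 1791744241/576 ≈ 3.1107e+6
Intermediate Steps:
D(q) = -24 + 6*q
X = -42 (X = 6*(-1 + (-24 + 6*3)) = 6*(-1 + (-24 + 18)) = 6*(-1 - 6) = 6*(-7) = -42)
O(Z) = -7/24 (O(Z) = -(Z/Z - 1/(-6))/4 = -(1 - 1*(-1/6))/4 = -(1 + 1/6)/4 = -1/4*7/6 = -7/24)
(O(l) + I(X))**2 = (-7/24 + (-42)**2)**2 = (-7/24 + 1764)**2 = (42329/24)**2 = 1791744241/576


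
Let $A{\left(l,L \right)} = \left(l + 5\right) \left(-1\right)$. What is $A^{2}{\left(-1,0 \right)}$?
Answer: $16$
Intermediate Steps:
$A{\left(l,L \right)} = -5 - l$ ($A{\left(l,L \right)} = \left(5 + l\right) \left(-1\right) = -5 - l$)
$A^{2}{\left(-1,0 \right)} = \left(-5 - -1\right)^{2} = \left(-5 + 1\right)^{2} = \left(-4\right)^{2} = 16$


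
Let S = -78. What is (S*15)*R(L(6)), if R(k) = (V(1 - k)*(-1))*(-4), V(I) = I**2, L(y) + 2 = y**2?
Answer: -5096520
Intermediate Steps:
L(y) = -2 + y**2
R(k) = 4*(1 - k)**2 (R(k) = ((1 - k)**2*(-1))*(-4) = -(1 - k)**2*(-4) = 4*(1 - k)**2)
(S*15)*R(L(6)) = (-78*15)*(4*(-1 + (-2 + 6**2))**2) = -4680*(-1 + (-2 + 36))**2 = -4680*(-1 + 34)**2 = -4680*33**2 = -4680*1089 = -1170*4356 = -5096520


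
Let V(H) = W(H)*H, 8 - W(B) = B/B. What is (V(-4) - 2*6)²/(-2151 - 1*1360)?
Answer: -1600/3511 ≈ -0.45571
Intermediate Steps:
W(B) = 7 (W(B) = 8 - B/B = 8 - 1*1 = 8 - 1 = 7)
V(H) = 7*H
(V(-4) - 2*6)²/(-2151 - 1*1360) = (7*(-4) - 2*6)²/(-2151 - 1*1360) = (-28 - 12)²/(-2151 - 1360) = (-40)²/(-3511) = 1600*(-1/3511) = -1600/3511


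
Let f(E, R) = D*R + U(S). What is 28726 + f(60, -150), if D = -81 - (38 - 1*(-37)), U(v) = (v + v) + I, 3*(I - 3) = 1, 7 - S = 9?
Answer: 156376/3 ≈ 52125.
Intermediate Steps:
S = -2 (S = 7 - 1*9 = 7 - 9 = -2)
I = 10/3 (I = 3 + (1/3)*1 = 3 + 1/3 = 10/3 ≈ 3.3333)
U(v) = 10/3 + 2*v (U(v) = (v + v) + 10/3 = 2*v + 10/3 = 10/3 + 2*v)
D = -156 (D = -81 - (38 + 37) = -81 - 1*75 = -81 - 75 = -156)
f(E, R) = -2/3 - 156*R (f(E, R) = -156*R + (10/3 + 2*(-2)) = -156*R + (10/3 - 4) = -156*R - 2/3 = -2/3 - 156*R)
28726 + f(60, -150) = 28726 + (-2/3 - 156*(-150)) = 28726 + (-2/3 + 23400) = 28726 + 70198/3 = 156376/3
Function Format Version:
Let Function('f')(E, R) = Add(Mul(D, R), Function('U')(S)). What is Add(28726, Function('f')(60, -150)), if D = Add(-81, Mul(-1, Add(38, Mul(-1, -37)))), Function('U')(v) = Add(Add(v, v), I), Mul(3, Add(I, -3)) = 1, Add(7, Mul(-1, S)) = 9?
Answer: Rational(156376, 3) ≈ 52125.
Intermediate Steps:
S = -2 (S = Add(7, Mul(-1, 9)) = Add(7, -9) = -2)
I = Rational(10, 3) (I = Add(3, Mul(Rational(1, 3), 1)) = Add(3, Rational(1, 3)) = Rational(10, 3) ≈ 3.3333)
Function('U')(v) = Add(Rational(10, 3), Mul(2, v)) (Function('U')(v) = Add(Add(v, v), Rational(10, 3)) = Add(Mul(2, v), Rational(10, 3)) = Add(Rational(10, 3), Mul(2, v)))
D = -156 (D = Add(-81, Mul(-1, Add(38, 37))) = Add(-81, Mul(-1, 75)) = Add(-81, -75) = -156)
Function('f')(E, R) = Add(Rational(-2, 3), Mul(-156, R)) (Function('f')(E, R) = Add(Mul(-156, R), Add(Rational(10, 3), Mul(2, -2))) = Add(Mul(-156, R), Add(Rational(10, 3), -4)) = Add(Mul(-156, R), Rational(-2, 3)) = Add(Rational(-2, 3), Mul(-156, R)))
Add(28726, Function('f')(60, -150)) = Add(28726, Add(Rational(-2, 3), Mul(-156, -150))) = Add(28726, Add(Rational(-2, 3), 23400)) = Add(28726, Rational(70198, 3)) = Rational(156376, 3)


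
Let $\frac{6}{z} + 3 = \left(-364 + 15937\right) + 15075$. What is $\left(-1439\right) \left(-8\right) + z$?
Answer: $\frac{117595082}{10215} \approx 11512.0$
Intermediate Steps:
$z = \frac{2}{10215}$ ($z = \frac{6}{-3 + \left(\left(-364 + 15937\right) + 15075\right)} = \frac{6}{-3 + \left(15573 + 15075\right)} = \frac{6}{-3 + 30648} = \frac{6}{30645} = 6 \cdot \frac{1}{30645} = \frac{2}{10215} \approx 0.00019579$)
$\left(-1439\right) \left(-8\right) + z = \left(-1439\right) \left(-8\right) + \frac{2}{10215} = 11512 + \frac{2}{10215} = \frac{117595082}{10215}$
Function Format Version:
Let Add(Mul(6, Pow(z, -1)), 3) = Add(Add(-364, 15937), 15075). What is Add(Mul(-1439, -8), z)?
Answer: Rational(117595082, 10215) ≈ 11512.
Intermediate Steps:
z = Rational(2, 10215) (z = Mul(6, Pow(Add(-3, Add(Add(-364, 15937), 15075)), -1)) = Mul(6, Pow(Add(-3, Add(15573, 15075)), -1)) = Mul(6, Pow(Add(-3, 30648), -1)) = Mul(6, Pow(30645, -1)) = Mul(6, Rational(1, 30645)) = Rational(2, 10215) ≈ 0.00019579)
Add(Mul(-1439, -8), z) = Add(Mul(-1439, -8), Rational(2, 10215)) = Add(11512, Rational(2, 10215)) = Rational(117595082, 10215)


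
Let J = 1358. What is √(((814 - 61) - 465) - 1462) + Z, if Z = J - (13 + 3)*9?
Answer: 1214 + I*√1174 ≈ 1214.0 + 34.264*I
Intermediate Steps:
Z = 1214 (Z = 1358 - (13 + 3)*9 = 1358 - 16*9 = 1358 - 1*144 = 1358 - 144 = 1214)
√(((814 - 61) - 465) - 1462) + Z = √(((814 - 61) - 465) - 1462) + 1214 = √((753 - 465) - 1462) + 1214 = √(288 - 1462) + 1214 = √(-1174) + 1214 = I*√1174 + 1214 = 1214 + I*√1174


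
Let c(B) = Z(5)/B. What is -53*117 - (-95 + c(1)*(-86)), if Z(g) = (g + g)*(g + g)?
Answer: 2494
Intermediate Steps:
Z(g) = 4*g² (Z(g) = (2*g)*(2*g) = 4*g²)
c(B) = 100/B (c(B) = (4*5²)/B = (4*25)/B = 100/B)
-53*117 - (-95 + c(1)*(-86)) = -53*117 - (-95 + (100/1)*(-86)) = -6201 - (-95 + (100*1)*(-86)) = -6201 - (-95 + 100*(-86)) = -6201 - (-95 - 8600) = -6201 - 1*(-8695) = -6201 + 8695 = 2494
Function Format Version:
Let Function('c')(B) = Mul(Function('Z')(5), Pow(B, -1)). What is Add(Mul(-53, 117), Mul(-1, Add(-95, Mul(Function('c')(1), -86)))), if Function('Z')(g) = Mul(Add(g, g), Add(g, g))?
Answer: 2494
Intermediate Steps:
Function('Z')(g) = Mul(4, Pow(g, 2)) (Function('Z')(g) = Mul(Mul(2, g), Mul(2, g)) = Mul(4, Pow(g, 2)))
Function('c')(B) = Mul(100, Pow(B, -1)) (Function('c')(B) = Mul(Mul(4, Pow(5, 2)), Pow(B, -1)) = Mul(Mul(4, 25), Pow(B, -1)) = Mul(100, Pow(B, -1)))
Add(Mul(-53, 117), Mul(-1, Add(-95, Mul(Function('c')(1), -86)))) = Add(Mul(-53, 117), Mul(-1, Add(-95, Mul(Mul(100, Pow(1, -1)), -86)))) = Add(-6201, Mul(-1, Add(-95, Mul(Mul(100, 1), -86)))) = Add(-6201, Mul(-1, Add(-95, Mul(100, -86)))) = Add(-6201, Mul(-1, Add(-95, -8600))) = Add(-6201, Mul(-1, -8695)) = Add(-6201, 8695) = 2494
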